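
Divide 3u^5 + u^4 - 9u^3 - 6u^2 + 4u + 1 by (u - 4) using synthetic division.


Synthetic division with c = 4. Coefficients: 3, 1, -9, -6, 4, 1
Bring down 3.
  3 * 4 = 12; 12 + 1 = 13
  13 * 4 = 52; 52 - 9 = 43
  43 * 4 = 172; 172 - 6 = 166
  166 * 4 = 664; 664 + 4 = 668
  668 * 4 = 2672; 2672 + 1 = 2673
Quotient: 3u^4 + 13u^3 + 43u^2 + 166u + 668, Remainder: 2673


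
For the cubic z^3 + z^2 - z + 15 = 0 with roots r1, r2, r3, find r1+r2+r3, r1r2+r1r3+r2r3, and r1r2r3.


Monic cubic z^3+bz^2+cz+d=0: sum=-b, pairwise sum=c, product=-d.
b=1, c=-1, d=15
r1+r2+r3 = -1
r1r2+r1r3+r2r3 = -1
r1r2r3 = -15


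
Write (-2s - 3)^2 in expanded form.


Expand (-2s - 3)^2 by repeated multiplication:
= 4s^2 + 12s + 9


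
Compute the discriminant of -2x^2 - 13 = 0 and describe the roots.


D = b^2 - 4ac = (0)^2 - 4(-2)(-13) = 0 - 104 = -104
Since D < 0: two complex conjugate roots (no real roots)


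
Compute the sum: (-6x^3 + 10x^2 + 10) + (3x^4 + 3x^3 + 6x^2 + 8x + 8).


Align terms by degree and add:
  -6x^3 + 10x^2 + 10
+ 3x^4 + 3x^3 + 6x^2 + 8x + 8
= 3x^4 - 3x^3 + 16x^2 + 8x + 18


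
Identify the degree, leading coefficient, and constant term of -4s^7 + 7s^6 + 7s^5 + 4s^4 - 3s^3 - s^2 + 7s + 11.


Highest power of s is 7, with coefficient -4. Constant term is 11.
Degree = 7, leading coefficient = -4, constant term = 11


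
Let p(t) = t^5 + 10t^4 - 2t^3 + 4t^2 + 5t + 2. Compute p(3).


Using direct substitution:
  1 * (3)^5 = 243
  10 * (3)^4 = 810
  -2 * (3)^3 = -54
  4 * (3)^2 = 36
  5 * (3)^1 = 15
  constant: 2
Sum = 243 + 810 - 54 + 36 + 15 + 2 = 1052


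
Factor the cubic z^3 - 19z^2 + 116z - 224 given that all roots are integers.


Try integer roots (divisors of -224). z=4: p(4)=0.
Divide out (z - 4): quotient is z^2 - 15z + 56.
Factor the quadratic: (z - 7)(z - 8)
Result: (z - 4)(z - 7)(z - 8)


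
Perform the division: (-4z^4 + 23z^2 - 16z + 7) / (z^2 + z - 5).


(-4z^4 + 23z^2 - 16z + 7) / (z^2 + z - 5)
Step 1: -4z^2 * (z^2 + z - 5) = -4z^4 - 4z^3 + 20z^2; subtract.
Step 2: 4z * (z^2 + z - 5) = 4z^3 + 4z^2 - 20z; subtract.
Step 3: -1 * (z^2 + z - 5) = -z^2 - z + 5; subtract.
Quotient: -4z^2 + 4z - 1, Remainder: 5z + 2


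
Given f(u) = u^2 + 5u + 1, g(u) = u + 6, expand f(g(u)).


Substitute g(u) into f:
f(g(u)) = 1*(u + 6)^2 + 5*(u + 6) + 1
(u + 6)^2 = u^2 + 12u + 36
Expand and combine: u^2 + 17u + 67


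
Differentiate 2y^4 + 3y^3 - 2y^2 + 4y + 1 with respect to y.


Apply the power rule term by term:
  d/dy(2y^4) = 8y^3
  d/dy(3y^3) = 9y^2
  d/dy(-2y^2) = -4y
  d/dy(4y) = 4
  d/dy(1) = 0
p'(y) = 8y^3 + 9y^2 - 4y + 4


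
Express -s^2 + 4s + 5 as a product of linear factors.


Roots satisfy r1 + r2 = -b/a = 4 and r1*r2 = c/a = -5.
So r1 = 5, r2 = -1.
-s^2 + 4s + 5 = -(s - r1)(s - r2) = -(s - 5)(s + 1)


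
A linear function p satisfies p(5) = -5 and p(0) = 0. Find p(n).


p(n) = mn + b. Using p(5)=-5, p(0)=0:
m = (-5)/(5) = -5/5 = -1
b = -5 - m*(5) = -5 + 5 = 0
p(n) = -n


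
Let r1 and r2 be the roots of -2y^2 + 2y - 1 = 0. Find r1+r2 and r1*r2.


For ay^2+by+c=0: sum = -b/a, product = c/a.
a=-2, b=2, c=-1
Sum = -(2)/-2 = 1
Product = (-1)/-2 = 1/2


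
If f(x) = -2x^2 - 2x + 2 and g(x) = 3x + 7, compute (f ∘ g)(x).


Substitute g(x) into f:
f(g(x)) = -2*(3x + 7)^2 + (-2)*(3x + 7) + 2
(3x + 7)^2 = 9x^2 + 42x + 49
Expand and combine: -18x^2 - 90x - 110


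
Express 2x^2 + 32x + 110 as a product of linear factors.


Roots satisfy r1 + r2 = -b/a = -16 and r1*r2 = c/a = 55.
So r1 = -11, r2 = -5.
2x^2 + 32x + 110 = 2(x - r1)(x - r2) = 2(x + 11)(x + 5)


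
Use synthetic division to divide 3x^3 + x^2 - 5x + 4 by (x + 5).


Synthetic division with c = -5. Coefficients: 3, 1, -5, 4
Bring down 3.
  3 * -5 = -15; -15 + 1 = -14
  -14 * -5 = 70; 70 - 5 = 65
  65 * -5 = -325; -325 + 4 = -321
Quotient: 3x^2 - 14x + 65, Remainder: -321


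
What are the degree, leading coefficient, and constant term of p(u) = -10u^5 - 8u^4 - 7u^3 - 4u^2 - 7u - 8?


Highest power of u is 5, with coefficient -10. Constant term is -8.
Degree = 5, leading coefficient = -10, constant term = -8


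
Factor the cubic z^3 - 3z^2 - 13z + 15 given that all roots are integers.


Try integer roots (divisors of 15). z=5: p(5)=0.
Divide out (z - 5): quotient is z^2 + 2z - 3.
Factor the quadratic: (z + 3)(z - 1)
Result: (z - 5)(z + 3)(z - 1)


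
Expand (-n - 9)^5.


Expand (-n - 9)^5 by repeated multiplication:
  (-n - 9)^2 = n^2 + 18n + 81
  (-n - 9)^3 = -n^3 - 27n^2 - 243n - 729
  (-n - 9)^4 = n^4 + 36n^3 + 486n^2 + 2916n + 6561
= -n^5 - 45n^4 - 810n^3 - 7290n^2 - 32805n - 59049


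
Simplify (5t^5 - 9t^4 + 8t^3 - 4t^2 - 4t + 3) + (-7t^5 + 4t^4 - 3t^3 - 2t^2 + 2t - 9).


Align terms by degree and add:
  5t^5 - 9t^4 + 8t^3 - 4t^2 - 4t + 3
  -7t^5 + 4t^4 - 3t^3 - 2t^2 + 2t - 9
= -2t^5 - 5t^4 + 5t^3 - 6t^2 - 2t - 6


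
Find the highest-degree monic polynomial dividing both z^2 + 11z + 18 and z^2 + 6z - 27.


Factor each:
  z^2 + 11z + 18 = (z + 9)(z + 2)
  z^2 + 6z - 27 = (z + 9)(z - 3)
Common monic factor: z + 9


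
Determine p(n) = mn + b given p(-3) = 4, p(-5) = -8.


p(n) = mn + b. Using p(-3)=4, p(-5)=-8:
m = (4 + 8)/(-3 + 5) = 12/2 = 6
b = 4 - m*(-3) = 4 + 18 = 22
p(n) = 6n + 22


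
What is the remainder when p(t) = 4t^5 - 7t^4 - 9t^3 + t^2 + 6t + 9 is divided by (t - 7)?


By the Remainder Theorem, the remainder equals p(7):
  4*(7)^5 = 67228
  -7*(7)^4 = -16807
  -9*(7)^3 = -3087
  1*(7)^2 = 49
  6*(7)^1 = 42
  constant: 9
Sum: 67228 - 16807 - 3087 + 49 + 42 + 9 = 47434


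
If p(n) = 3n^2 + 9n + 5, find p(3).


Using direct substitution:
  3 * (3)^2 = 27
  9 * (3)^1 = 27
  constant: 5
Sum = 27 + 27 + 5 = 59


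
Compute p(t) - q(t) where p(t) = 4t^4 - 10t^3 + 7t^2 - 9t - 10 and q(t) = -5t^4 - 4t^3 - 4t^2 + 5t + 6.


Distribute the minus sign:
  (4t^4 - 10t^3 + 7t^2 - 9t - 10)
- (-5t^4 - 4t^3 - 4t^2 + 5t + 6)
Negate second polynomial: 5t^4 + 4t^3 + 4t^2 - 5t - 6
Add: 9t^4 - 6t^3 + 11t^2 - 14t - 16


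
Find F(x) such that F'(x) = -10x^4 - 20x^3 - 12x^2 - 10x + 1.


Reverse power rule on each term:
  ∫ -10x^4 dx = -2x^5
  ∫ -20x^3 dx = -5x^4
  ∫ -12x^2 dx = -4x^3
  ∫ -10x dx = -5x^2
  ∫ 1 dx = x
F(x) = -2x^5 - 5x^4 - 4x^3 - 5x^2 + x + C


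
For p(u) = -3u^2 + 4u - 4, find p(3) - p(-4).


p(3) = -19
p(-4) = -68
p(3) - p(-4) = -19 + 68 = 49


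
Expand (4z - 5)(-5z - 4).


Distribute each term of the first polynomial:
  (4z)(-5z - 4) = -20z^2 - 16z
  (-5)(-5z - 4) = 25z + 20
Sum: -20z^2 + 9z + 20


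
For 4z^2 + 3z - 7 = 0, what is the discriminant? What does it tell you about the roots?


D = b^2 - 4ac = (3)^2 - 4(4)(-7) = 9 + 112 = 121
Since D > 0: two distinct rational roots


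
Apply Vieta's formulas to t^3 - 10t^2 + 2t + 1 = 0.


Monic cubic t^3+bt^2+ct+d=0: sum=-b, pairwise sum=c, product=-d.
b=-10, c=2, d=1
r1+r2+r3 = 10
r1r2+r1r3+r2r3 = 2
r1r2r3 = -1


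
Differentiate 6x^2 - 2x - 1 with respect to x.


Apply the power rule term by term:
  d/dx(6x^2) = 12x
  d/dx(-2x) = -2
  d/dx(-1) = 0
p'(x) = 12x - 2


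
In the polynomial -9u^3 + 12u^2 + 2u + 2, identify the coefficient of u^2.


Read off the coefficient of u^2: 12


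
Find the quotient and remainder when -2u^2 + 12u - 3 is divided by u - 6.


(-2u^2 + 12u - 3) / (u - 6)
Step 1: -2u * (u - 6) = -2u^2 + 12u; subtract.
Step 2: 0 * (u - 6) = 0; subtract.
Quotient: -2u, Remainder: -3


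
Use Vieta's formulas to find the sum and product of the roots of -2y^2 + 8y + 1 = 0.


For ay^2+by+c=0: sum = -b/a, product = c/a.
a=-2, b=8, c=1
Sum = -(8)/-2 = 4
Product = (1)/-2 = -1/2


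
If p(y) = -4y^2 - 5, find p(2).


Using direct substitution:
  -4 * (2)^2 = -16
  0 * (2)^1 = 0
  constant: -5
Sum = -16 + 0 - 5 = -21


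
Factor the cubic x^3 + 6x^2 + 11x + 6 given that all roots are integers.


Try integer roots (divisors of 6). x=-3: p(-3)=0.
Divide out (x + 3): quotient is x^2 + 3x + 2.
Factor the quadratic: (x + 1)(x + 2)
Result: (x + 3)(x + 1)(x + 2)


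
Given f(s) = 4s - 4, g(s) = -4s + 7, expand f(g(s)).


Substitute g(s) into f:
f(g(s)) = 4*(-4s + 7) + (-4)
Expand and combine: -16s + 24


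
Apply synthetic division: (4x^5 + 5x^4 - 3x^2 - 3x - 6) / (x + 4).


Synthetic division with c = -4. Coefficients: 4, 5, 0, -3, -3, -6
Bring down 4.
  4 * -4 = -16; -16 + 5 = -11
  -11 * -4 = 44; 44 + 0 = 44
  44 * -4 = -176; -176 - 3 = -179
  -179 * -4 = 716; 716 - 3 = 713
  713 * -4 = -2852; -2852 - 6 = -2858
Quotient: 4x^4 - 11x^3 + 44x^2 - 179x + 713, Remainder: -2858


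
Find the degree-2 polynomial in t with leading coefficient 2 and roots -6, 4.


p(t) = 2(t + 6)(t - 4)
Expand: 2t^2 + 4t - 48


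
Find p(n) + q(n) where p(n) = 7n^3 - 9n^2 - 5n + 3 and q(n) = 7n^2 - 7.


Align terms by degree and add:
  7n^3 - 9n^2 - 5n + 3
+ 7n^2 - 7
= 7n^3 - 2n^2 - 5n - 4


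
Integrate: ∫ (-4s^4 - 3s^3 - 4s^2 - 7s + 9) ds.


Reverse power rule on each term:
  ∫ -4s^4 ds = -(4/5)s^5
  ∫ -3s^3 ds = -(3/4)s^4
  ∫ -4s^2 ds = -(4/3)s^3
  ∫ -7s ds = -(7/2)s^2
  ∫ 9 ds = 9s
F(s) = -(4/5)s^5 - (3/4)s^4 - (4/3)s^3 - (7/2)s^2 + 9s + C


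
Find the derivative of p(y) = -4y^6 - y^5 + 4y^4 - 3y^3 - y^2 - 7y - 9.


Apply the power rule term by term:
  d/dy(-4y^6) = -24y^5
  d/dy(-y^5) = -5y^4
  d/dy(4y^4) = 16y^3
  d/dy(-3y^3) = -9y^2
  d/dy(-y^2) = -2y
  d/dy(-7y) = -7
  d/dy(-9) = 0
p'(y) = -24y^5 - 5y^4 + 16y^3 - 9y^2 - 2y - 7


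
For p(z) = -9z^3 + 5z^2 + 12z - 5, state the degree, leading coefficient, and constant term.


Highest power of z is 3, with coefficient -9. Constant term is -5.
Degree = 3, leading coefficient = -9, constant term = -5


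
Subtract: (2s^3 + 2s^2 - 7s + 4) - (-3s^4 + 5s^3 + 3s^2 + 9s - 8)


Distribute the minus sign:
  (2s^3 + 2s^2 - 7s + 4)
- (-3s^4 + 5s^3 + 3s^2 + 9s - 8)
Negate second polynomial: 3s^4 - 5s^3 - 3s^2 - 9s + 8
Add: 3s^4 - 3s^3 - s^2 - 16s + 12


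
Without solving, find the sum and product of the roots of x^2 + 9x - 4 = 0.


For ax^2+bx+c=0: sum = -b/a, product = c/a.
a=1, b=9, c=-4
Sum = -(9)/1 = -9
Product = (-4)/1 = -4


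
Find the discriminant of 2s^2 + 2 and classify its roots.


D = b^2 - 4ac = (0)^2 - 4(2)(2) = 0 - 16 = -16
Since D < 0: two complex conjugate roots (no real roots)


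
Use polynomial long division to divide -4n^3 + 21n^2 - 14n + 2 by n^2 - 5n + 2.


(-4n^3 + 21n^2 - 14n + 2) / (n^2 - 5n + 2)
Step 1: -4n * (n^2 - 5n + 2) = -4n^3 + 20n^2 - 8n; subtract.
Step 2: 1 * (n^2 - 5n + 2) = n^2 - 5n + 2; subtract.
Quotient: -4n + 1, Remainder: -n


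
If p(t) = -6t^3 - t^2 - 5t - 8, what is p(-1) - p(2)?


p(-1) = 2
p(2) = -70
p(-1) - p(2) = 2 + 70 = 72


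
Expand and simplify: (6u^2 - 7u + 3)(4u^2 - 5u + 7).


Distribute each term of the first polynomial:
  (6u^2)(4u^2 - 5u + 7) = 24u^4 - 30u^3 + 42u^2
  (-7u)(4u^2 - 5u + 7) = -28u^3 + 35u^2 - 49u
  (3)(4u^2 - 5u + 7) = 12u^2 - 15u + 21
Sum: 24u^4 - 58u^3 + 89u^2 - 64u + 21


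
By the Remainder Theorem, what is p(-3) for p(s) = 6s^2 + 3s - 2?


By the Remainder Theorem, the remainder equals p(-3):
  6*(-3)^2 = 54
  3*(-3)^1 = -9
  constant: -2
Sum: 54 - 9 - 2 = 43


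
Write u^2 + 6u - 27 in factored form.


Roots satisfy r1 + r2 = -b/a = -6 and r1*r2 = c/a = -27.
So r1 = -9, r2 = 3.
u^2 + 6u - 27 = (u - r1)(u - r2) = (u + 9)(u - 3)


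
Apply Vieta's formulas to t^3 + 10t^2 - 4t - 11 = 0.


Monic cubic t^3+bt^2+ct+d=0: sum=-b, pairwise sum=c, product=-d.
b=10, c=-4, d=-11
r1+r2+r3 = -10
r1r2+r1r3+r2r3 = -4
r1r2r3 = 11


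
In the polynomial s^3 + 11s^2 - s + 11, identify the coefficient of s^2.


Read off the coefficient of s^2: 11


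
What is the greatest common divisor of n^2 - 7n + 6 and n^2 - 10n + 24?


Factor each:
  n^2 - 7n + 6 = (n - 6)(n - 1)
  n^2 - 10n + 24 = (n - 6)(n - 4)
Common monic factor: n - 6


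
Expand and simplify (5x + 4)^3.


Expand (5x + 4)^3 by repeated multiplication:
  (5x + 4)^2 = 25x^2 + 40x + 16
= 125x^3 + 300x^2 + 240x + 64


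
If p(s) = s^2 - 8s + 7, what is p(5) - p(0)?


p(5) = -8
p(0) = 7
p(5) - p(0) = -8 - 7 = -15


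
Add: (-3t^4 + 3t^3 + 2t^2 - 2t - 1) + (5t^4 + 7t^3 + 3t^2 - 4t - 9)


Align terms by degree and add:
  -3t^4 + 3t^3 + 2t^2 - 2t - 1
+ 5t^4 + 7t^3 + 3t^2 - 4t - 9
= 2t^4 + 10t^3 + 5t^2 - 6t - 10


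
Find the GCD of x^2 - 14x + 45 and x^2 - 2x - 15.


Factor each:
  x^2 - 14x + 45 = (x - 5)(x - 9)
  x^2 - 2x - 15 = (x - 5)(x + 3)
Common monic factor: x - 5


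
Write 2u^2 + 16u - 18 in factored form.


Roots satisfy r1 + r2 = -b/a = -8 and r1*r2 = c/a = -9.
So r1 = -9, r2 = 1.
2u^2 + 16u - 18 = 2(u - r1)(u - r2) = 2(u + 9)(u - 1)


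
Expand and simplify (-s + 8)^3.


Expand (-s + 8)^3 by repeated multiplication:
  (-s + 8)^2 = s^2 - 16s + 64
= -s^3 + 24s^2 - 192s + 512


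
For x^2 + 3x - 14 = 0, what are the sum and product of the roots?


For ax^2+bx+c=0: sum = -b/a, product = c/a.
a=1, b=3, c=-14
Sum = -(3)/1 = -3
Product = (-14)/1 = -14


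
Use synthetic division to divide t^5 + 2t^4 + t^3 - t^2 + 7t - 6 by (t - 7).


Synthetic division with c = 7. Coefficients: 1, 2, 1, -1, 7, -6
Bring down 1.
  1 * 7 = 7; 7 + 2 = 9
  9 * 7 = 63; 63 + 1 = 64
  64 * 7 = 448; 448 - 1 = 447
  447 * 7 = 3129; 3129 + 7 = 3136
  3136 * 7 = 21952; 21952 - 6 = 21946
Quotient: t^4 + 9t^3 + 64t^2 + 447t + 3136, Remainder: 21946


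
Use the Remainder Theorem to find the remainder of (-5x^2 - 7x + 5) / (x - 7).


By the Remainder Theorem, the remainder equals p(7):
  -5*(7)^2 = -245
  -7*(7)^1 = -49
  constant: 5
Sum: -245 - 49 + 5 = -289


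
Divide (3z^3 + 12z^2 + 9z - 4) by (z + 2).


(3z^3 + 12z^2 + 9z - 4) / (z + 2)
Step 1: 3z^2 * (z + 2) = 3z^3 + 6z^2; subtract.
Step 2: 6z * (z + 2) = 6z^2 + 12z; subtract.
Step 3: -3 * (z + 2) = -3z - 6; subtract.
Quotient: 3z^2 + 6z - 3, Remainder: 2


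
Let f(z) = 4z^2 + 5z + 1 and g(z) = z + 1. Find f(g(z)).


Substitute g(z) into f:
f(g(z)) = 4*(z + 1)^2 + 5*(z + 1) + 1
(z + 1)^2 = z^2 + 2z + 1
Expand and combine: 4z^2 + 13z + 10


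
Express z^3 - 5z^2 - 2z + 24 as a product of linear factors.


Try integer roots (divisors of 24). z=4: p(4)=0.
Divide out (z - 4): quotient is z^2 - z - 6.
Factor the quadratic: (z + 2)(z - 3)
Result: (z - 4)(z + 2)(z - 3)


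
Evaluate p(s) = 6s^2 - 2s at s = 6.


Using direct substitution:
  6 * (6)^2 = 216
  -2 * (6)^1 = -12
  constant: 0
Sum = 216 - 12 + 0 = 204


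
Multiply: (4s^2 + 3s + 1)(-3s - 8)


Distribute each term of the first polynomial:
  (4s^2)(-3s - 8) = -12s^3 - 32s^2
  (3s)(-3s - 8) = -9s^2 - 24s
  (1)(-3s - 8) = -3s - 8
Sum: -12s^3 - 41s^2 - 27s - 8


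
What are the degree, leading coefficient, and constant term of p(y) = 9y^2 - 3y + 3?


Highest power of y is 2, with coefficient 9. Constant term is 3.
Degree = 2, leading coefficient = 9, constant term = 3


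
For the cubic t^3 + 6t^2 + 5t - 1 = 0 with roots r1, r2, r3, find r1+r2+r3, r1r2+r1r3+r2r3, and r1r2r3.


Monic cubic t^3+bt^2+ct+d=0: sum=-b, pairwise sum=c, product=-d.
b=6, c=5, d=-1
r1+r2+r3 = -6
r1r2+r1r3+r2r3 = 5
r1r2r3 = 1


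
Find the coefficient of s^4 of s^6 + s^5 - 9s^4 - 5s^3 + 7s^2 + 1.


Read off the coefficient of s^4: -9


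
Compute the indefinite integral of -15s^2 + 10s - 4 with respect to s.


Reverse power rule on each term:
  ∫ -15s^2 ds = -5s^3
  ∫ 10s ds = 5s^2
  ∫ -4 ds = -4s
F(s) = -5s^3 + 5s^2 - 4s + C


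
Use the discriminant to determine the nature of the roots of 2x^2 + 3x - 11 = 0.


D = b^2 - 4ac = (3)^2 - 4(2)(-11) = 9 + 88 = 97
Since D > 0: two distinct irrational roots


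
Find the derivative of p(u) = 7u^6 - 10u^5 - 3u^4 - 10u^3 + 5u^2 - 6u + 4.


Apply the power rule term by term:
  d/du(7u^6) = 42u^5
  d/du(-10u^5) = -50u^4
  d/du(-3u^4) = -12u^3
  d/du(-10u^3) = -30u^2
  d/du(5u^2) = 10u
  d/du(-6u) = -6
  d/du(4) = 0
p'(u) = 42u^5 - 50u^4 - 12u^3 - 30u^2 + 10u - 6


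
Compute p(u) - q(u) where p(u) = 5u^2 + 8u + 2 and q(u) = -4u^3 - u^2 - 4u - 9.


Distribute the minus sign:
  (5u^2 + 8u + 2)
- (-4u^3 - u^2 - 4u - 9)
Negate second polynomial: 4u^3 + u^2 + 4u + 9
Add: 4u^3 + 6u^2 + 12u + 11


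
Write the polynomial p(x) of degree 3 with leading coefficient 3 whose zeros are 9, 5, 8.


p(x) = 3(x - 9)(x - 5)(x - 8)
Expand: 3x^3 - 66x^2 + 471x - 1080


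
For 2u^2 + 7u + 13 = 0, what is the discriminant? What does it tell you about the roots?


D = b^2 - 4ac = (7)^2 - 4(2)(13) = 49 - 104 = -55
Since D < 0: two complex conjugate roots (no real roots)


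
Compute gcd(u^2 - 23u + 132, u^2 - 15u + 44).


Factor each:
  u^2 - 23u + 132 = (u - 11)(u - 12)
  u^2 - 15u + 44 = (u - 11)(u - 4)
Common monic factor: u - 11


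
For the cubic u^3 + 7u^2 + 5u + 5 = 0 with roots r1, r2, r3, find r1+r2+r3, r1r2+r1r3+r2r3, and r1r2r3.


Monic cubic u^3+bu^2+cu+d=0: sum=-b, pairwise sum=c, product=-d.
b=7, c=5, d=5
r1+r2+r3 = -7
r1r2+r1r3+r2r3 = 5
r1r2r3 = -5


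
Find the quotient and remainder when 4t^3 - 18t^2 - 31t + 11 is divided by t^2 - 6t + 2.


(4t^3 - 18t^2 - 31t + 11) / (t^2 - 6t + 2)
Step 1: 4t * (t^2 - 6t + 2) = 4t^3 - 24t^2 + 8t; subtract.
Step 2: 6 * (t^2 - 6t + 2) = 6t^2 - 36t + 12; subtract.
Quotient: 4t + 6, Remainder: -3t - 1


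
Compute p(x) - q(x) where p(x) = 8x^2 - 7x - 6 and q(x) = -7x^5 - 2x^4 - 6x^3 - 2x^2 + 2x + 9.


Distribute the minus sign:
  (8x^2 - 7x - 6)
- (-7x^5 - 2x^4 - 6x^3 - 2x^2 + 2x + 9)
Negate second polynomial: 7x^5 + 2x^4 + 6x^3 + 2x^2 - 2x - 9
Add: 7x^5 + 2x^4 + 6x^3 + 10x^2 - 9x - 15


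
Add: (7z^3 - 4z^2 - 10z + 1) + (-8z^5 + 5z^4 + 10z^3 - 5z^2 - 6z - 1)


Align terms by degree and add:
  7z^3 - 4z^2 - 10z + 1
  -8z^5 + 5z^4 + 10z^3 - 5z^2 - 6z - 1
= -8z^5 + 5z^4 + 17z^3 - 9z^2 - 16z


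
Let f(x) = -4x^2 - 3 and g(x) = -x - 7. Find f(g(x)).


Substitute g(x) into f:
f(g(x)) = -4*(-x - 7)^2 + (-3)
(-x - 7)^2 = x^2 + 14x + 49
Expand and combine: -4x^2 - 56x - 199


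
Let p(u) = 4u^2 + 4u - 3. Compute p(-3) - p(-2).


p(-3) = 21
p(-2) = 5
p(-3) - p(-2) = 21 - 5 = 16


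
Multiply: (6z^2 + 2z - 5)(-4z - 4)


Distribute each term of the first polynomial:
  (6z^2)(-4z - 4) = -24z^3 - 24z^2
  (2z)(-4z - 4) = -8z^2 - 8z
  (-5)(-4z - 4) = 20z + 20
Sum: -24z^3 - 32z^2 + 12z + 20


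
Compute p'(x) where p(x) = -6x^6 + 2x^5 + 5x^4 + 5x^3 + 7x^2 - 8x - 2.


Apply the power rule term by term:
  d/dx(-6x^6) = -36x^5
  d/dx(2x^5) = 10x^4
  d/dx(5x^4) = 20x^3
  d/dx(5x^3) = 15x^2
  d/dx(7x^2) = 14x
  d/dx(-8x) = -8
  d/dx(-2) = 0
p'(x) = -36x^5 + 10x^4 + 20x^3 + 15x^2 + 14x - 8


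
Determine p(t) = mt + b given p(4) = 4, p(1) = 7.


p(t) = mt + b. Using p(4)=4, p(1)=7:
m = (4 - 7)/(4 - 1) = -3/3 = -1
b = 4 - m*(4) = 4 + 4 = 8
p(t) = -t + 8


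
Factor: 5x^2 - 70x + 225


Roots satisfy r1 + r2 = -b/a = 14 and r1*r2 = c/a = 45.
So r1 = 5, r2 = 9.
5x^2 - 70x + 225 = 5(x - r1)(x - r2) = 5(x - 5)(x - 9)


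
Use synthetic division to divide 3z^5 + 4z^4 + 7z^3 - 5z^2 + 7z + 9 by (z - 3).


Synthetic division with c = 3. Coefficients: 3, 4, 7, -5, 7, 9
Bring down 3.
  3 * 3 = 9; 9 + 4 = 13
  13 * 3 = 39; 39 + 7 = 46
  46 * 3 = 138; 138 - 5 = 133
  133 * 3 = 399; 399 + 7 = 406
  406 * 3 = 1218; 1218 + 9 = 1227
Quotient: 3z^4 + 13z^3 + 46z^2 + 133z + 406, Remainder: 1227


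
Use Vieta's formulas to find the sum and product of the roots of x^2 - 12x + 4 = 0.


For ax^2+bx+c=0: sum = -b/a, product = c/a.
a=1, b=-12, c=4
Sum = -(-12)/1 = 12
Product = (4)/1 = 4


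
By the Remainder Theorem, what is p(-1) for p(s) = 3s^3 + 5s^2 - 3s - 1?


By the Remainder Theorem, the remainder equals p(-1):
  3*(-1)^3 = -3
  5*(-1)^2 = 5
  -3*(-1)^1 = 3
  constant: -1
Sum: -3 + 5 + 3 - 1 = 4


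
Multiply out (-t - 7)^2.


Expand (-t - 7)^2 by repeated multiplication:
= t^2 + 14t + 49


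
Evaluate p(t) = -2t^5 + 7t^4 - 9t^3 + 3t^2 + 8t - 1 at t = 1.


Using direct substitution:
  -2 * (1)^5 = -2
  7 * (1)^4 = 7
  -9 * (1)^3 = -9
  3 * (1)^2 = 3
  8 * (1)^1 = 8
  constant: -1
Sum = -2 + 7 - 9 + 3 + 8 - 1 = 6


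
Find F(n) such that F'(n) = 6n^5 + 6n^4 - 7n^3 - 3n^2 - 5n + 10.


Reverse power rule on each term:
  ∫ 6n^5 dn = n^6
  ∫ 6n^4 dn = (6/5)n^5
  ∫ -7n^3 dn = -(7/4)n^4
  ∫ -3n^2 dn = -n^3
  ∫ -5n dn = -(5/2)n^2
  ∫ 10 dn = 10n
F(n) = n^6 + (6/5)n^5 - (7/4)n^4 - n^3 - (5/2)n^2 + 10n + C


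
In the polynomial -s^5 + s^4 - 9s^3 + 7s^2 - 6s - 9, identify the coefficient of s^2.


Read off the coefficient of s^2: 7


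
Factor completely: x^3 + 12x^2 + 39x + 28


Try integer roots (divisors of 28). x=-1: p(-1)=0.
Divide out (x + 1): quotient is x^2 + 11x + 28.
Factor the quadratic: (x + 7)(x + 4)
Result: (x + 1)(x + 7)(x + 4)


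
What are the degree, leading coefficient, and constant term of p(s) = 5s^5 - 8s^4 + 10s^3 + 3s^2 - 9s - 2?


Highest power of s is 5, with coefficient 5. Constant term is -2.
Degree = 5, leading coefficient = 5, constant term = -2


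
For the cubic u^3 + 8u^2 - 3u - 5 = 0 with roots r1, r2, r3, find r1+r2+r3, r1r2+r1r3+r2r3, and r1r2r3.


Monic cubic u^3+bu^2+cu+d=0: sum=-b, pairwise sum=c, product=-d.
b=8, c=-3, d=-5
r1+r2+r3 = -8
r1r2+r1r3+r2r3 = -3
r1r2r3 = 5


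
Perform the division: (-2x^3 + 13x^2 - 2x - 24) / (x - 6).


(-2x^3 + 13x^2 - 2x - 24) / (x - 6)
Step 1: -2x^2 * (x - 6) = -2x^3 + 12x^2; subtract.
Step 2: x * (x - 6) = x^2 - 6x; subtract.
Step 3: 4 * (x - 6) = 4x - 24; subtract.
Quotient: -2x^2 + x + 4, Remainder: 0


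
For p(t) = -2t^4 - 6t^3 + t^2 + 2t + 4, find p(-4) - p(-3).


p(-4) = -116
p(-3) = 7
p(-4) - p(-3) = -116 - 7 = -123


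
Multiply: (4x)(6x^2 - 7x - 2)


Distribute each term of the first polynomial:
  (4x)(6x^2 - 7x - 2) = 24x^3 - 28x^2 - 8x
Sum: 24x^3 - 28x^2 - 8x


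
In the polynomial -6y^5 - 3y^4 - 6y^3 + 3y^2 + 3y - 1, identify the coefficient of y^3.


Read off the coefficient of y^3: -6


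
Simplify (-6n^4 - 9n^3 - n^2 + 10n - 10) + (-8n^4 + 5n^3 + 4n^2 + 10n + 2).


Align terms by degree and add:
  -6n^4 - 9n^3 - n^2 + 10n - 10
  -8n^4 + 5n^3 + 4n^2 + 10n + 2
= -14n^4 - 4n^3 + 3n^2 + 20n - 8


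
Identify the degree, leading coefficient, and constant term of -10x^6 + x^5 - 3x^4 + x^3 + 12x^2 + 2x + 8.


Highest power of x is 6, with coefficient -10. Constant term is 8.
Degree = 6, leading coefficient = -10, constant term = 8


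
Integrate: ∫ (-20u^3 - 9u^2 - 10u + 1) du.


Reverse power rule on each term:
  ∫ -20u^3 du = -5u^4
  ∫ -9u^2 du = -3u^3
  ∫ -10u du = -5u^2
  ∫ 1 du = u
F(u) = -5u^4 - 3u^3 - 5u^2 + u + C


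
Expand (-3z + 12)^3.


Expand (-3z + 12)^3 by repeated multiplication:
  (-3z + 12)^2 = 9z^2 - 72z + 144
= -27z^3 + 324z^2 - 1296z + 1728


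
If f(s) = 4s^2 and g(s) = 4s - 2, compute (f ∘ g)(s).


Substitute g(s) into f:
f(g(s)) = 4*(4s - 2)^2
(4s - 2)^2 = 16s^2 - 16s + 4
Expand and combine: 64s^2 - 64s + 16


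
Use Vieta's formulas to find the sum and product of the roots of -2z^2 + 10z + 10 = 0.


For az^2+bz+c=0: sum = -b/a, product = c/a.
a=-2, b=10, c=10
Sum = -(10)/-2 = 5
Product = (10)/-2 = -5


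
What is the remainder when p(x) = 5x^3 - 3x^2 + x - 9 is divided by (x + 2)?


By the Remainder Theorem, the remainder equals p(-2):
  5*(-2)^3 = -40
  -3*(-2)^2 = -12
  1*(-2)^1 = -2
  constant: -9
Sum: -40 - 12 - 2 - 9 = -63


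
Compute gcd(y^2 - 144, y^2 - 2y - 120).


Factor each:
  y^2 - 144 = (y - 12)(y + 12)
  y^2 - 2y - 120 = (y - 12)(y + 10)
Common monic factor: y - 12


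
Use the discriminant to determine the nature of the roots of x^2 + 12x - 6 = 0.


D = b^2 - 4ac = (12)^2 - 4(1)(-6) = 144 + 24 = 168
Since D > 0: two distinct irrational roots


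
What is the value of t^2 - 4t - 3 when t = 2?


Using direct substitution:
  1 * (2)^2 = 4
  -4 * (2)^1 = -8
  constant: -3
Sum = 4 - 8 - 3 = -7


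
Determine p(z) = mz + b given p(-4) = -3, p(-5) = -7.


p(z) = mz + b. Using p(-4)=-3, p(-5)=-7:
m = (-3 + 7)/(-4 + 5) = 4/1 = 4
b = -3 - m*(-4) = -3 + 16 = 13
p(z) = 4z + 13


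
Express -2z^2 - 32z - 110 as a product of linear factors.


Roots satisfy r1 + r2 = -b/a = -16 and r1*r2 = c/a = 55.
So r1 = -5, r2 = -11.
-2z^2 - 32z - 110 = -2(z - r1)(z - r2) = -2(z + 5)(z + 11)


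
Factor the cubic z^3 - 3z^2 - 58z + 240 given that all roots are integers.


Try integer roots (divisors of 240). z=-8: p(-8)=0.
Divide out (z + 8): quotient is z^2 - 11z + 30.
Factor the quadratic: (z - 6)(z - 5)
Result: (z + 8)(z - 6)(z - 5)


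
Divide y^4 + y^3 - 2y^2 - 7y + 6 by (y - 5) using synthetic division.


Synthetic division with c = 5. Coefficients: 1, 1, -2, -7, 6
Bring down 1.
  1 * 5 = 5; 5 + 1 = 6
  6 * 5 = 30; 30 - 2 = 28
  28 * 5 = 140; 140 - 7 = 133
  133 * 5 = 665; 665 + 6 = 671
Quotient: y^3 + 6y^2 + 28y + 133, Remainder: 671


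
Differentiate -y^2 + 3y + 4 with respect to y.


Apply the power rule term by term:
  d/dy(-y^2) = -2y
  d/dy(3y) = 3
  d/dy(4) = 0
p'(y) = -2y + 3


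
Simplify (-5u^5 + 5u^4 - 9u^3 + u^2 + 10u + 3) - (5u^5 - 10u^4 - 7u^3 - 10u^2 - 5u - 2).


Distribute the minus sign:
  (-5u^5 + 5u^4 - 9u^3 + u^2 + 10u + 3)
- (5u^5 - 10u^4 - 7u^3 - 10u^2 - 5u - 2)
Negate second polynomial: -5u^5 + 10u^4 + 7u^3 + 10u^2 + 5u + 2
Add: -10u^5 + 15u^4 - 2u^3 + 11u^2 + 15u + 5


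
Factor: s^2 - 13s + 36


Roots satisfy r1 + r2 = -b/a = 13 and r1*r2 = c/a = 36.
So r1 = 4, r2 = 9.
s^2 - 13s + 36 = (s - r1)(s - r2) = (s - 4)(s - 9)


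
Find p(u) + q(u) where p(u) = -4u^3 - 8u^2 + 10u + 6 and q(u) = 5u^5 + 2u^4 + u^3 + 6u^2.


Align terms by degree and add:
  -4u^3 - 8u^2 + 10u + 6
+ 5u^5 + 2u^4 + u^3 + 6u^2
= 5u^5 + 2u^4 - 3u^3 - 2u^2 + 10u + 6


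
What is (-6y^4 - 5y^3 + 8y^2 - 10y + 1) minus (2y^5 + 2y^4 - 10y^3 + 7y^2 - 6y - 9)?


Distribute the minus sign:
  (-6y^4 - 5y^3 + 8y^2 - 10y + 1)
- (2y^5 + 2y^4 - 10y^3 + 7y^2 - 6y - 9)
Negate second polynomial: -2y^5 - 2y^4 + 10y^3 - 7y^2 + 6y + 9
Add: -2y^5 - 8y^4 + 5y^3 + y^2 - 4y + 10


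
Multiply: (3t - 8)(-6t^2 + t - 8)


Distribute each term of the first polynomial:
  (3t)(-6t^2 + t - 8) = -18t^3 + 3t^2 - 24t
  (-8)(-6t^2 + t - 8) = 48t^2 - 8t + 64
Sum: -18t^3 + 51t^2 - 32t + 64


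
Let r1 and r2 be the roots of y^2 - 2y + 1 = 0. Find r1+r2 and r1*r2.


For ay^2+by+c=0: sum = -b/a, product = c/a.
a=1, b=-2, c=1
Sum = -(-2)/1 = 2
Product = (1)/1 = 1


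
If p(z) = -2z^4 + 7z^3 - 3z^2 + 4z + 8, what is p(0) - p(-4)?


p(0) = 8
p(-4) = -1016
p(0) - p(-4) = 8 + 1016 = 1024


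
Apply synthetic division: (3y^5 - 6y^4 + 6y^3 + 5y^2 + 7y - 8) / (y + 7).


Synthetic division with c = -7. Coefficients: 3, -6, 6, 5, 7, -8
Bring down 3.
  3 * -7 = -21; -21 - 6 = -27
  -27 * -7 = 189; 189 + 6 = 195
  195 * -7 = -1365; -1365 + 5 = -1360
  -1360 * -7 = 9520; 9520 + 7 = 9527
  9527 * -7 = -66689; -66689 - 8 = -66697
Quotient: 3y^4 - 27y^3 + 195y^2 - 1360y + 9527, Remainder: -66697


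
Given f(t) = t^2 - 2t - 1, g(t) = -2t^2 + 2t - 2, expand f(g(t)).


Substitute g(t) into f:
f(g(t)) = 1*(-2t^2 + 2t - 2)^2 + (-2)*(-2t^2 + 2t - 2) + (-1)
(-2t^2 + 2t - 2)^2 = 4t^4 - 8t^3 + 12t^2 - 8t + 4
Expand and combine: 4t^4 - 8t^3 + 16t^2 - 12t + 7


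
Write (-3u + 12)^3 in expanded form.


Expand (-3u + 12)^3 by repeated multiplication:
  (-3u + 12)^2 = 9u^2 - 72u + 144
= -27u^3 + 324u^2 - 1296u + 1728


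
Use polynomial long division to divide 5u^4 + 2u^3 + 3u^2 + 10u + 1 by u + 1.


(5u^4 + 2u^3 + 3u^2 + 10u + 1) / (u + 1)
Step 1: 5u^3 * (u + 1) = 5u^4 + 5u^3; subtract.
Step 2: -3u^2 * (u + 1) = -3u^3 - 3u^2; subtract.
Step 3: 6u * (u + 1) = 6u^2 + 6u; subtract.
Step 4: 4 * (u + 1) = 4u + 4; subtract.
Quotient: 5u^3 - 3u^2 + 6u + 4, Remainder: -3


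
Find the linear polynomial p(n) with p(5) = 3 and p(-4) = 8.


p(n) = mn + b. Using p(5)=3, p(-4)=8:
m = (3 - 8)/(5 + 4) = -5/9 = -5/9
b = 3 - m*(5) = 3 + 25/9 = 52/9
p(n) = -(5/9)n + (52/9)


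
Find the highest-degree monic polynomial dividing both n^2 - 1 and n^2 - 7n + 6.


Factor each:
  n^2 - 1 = (n - 1)(n + 1)
  n^2 - 7n + 6 = (n - 1)(n - 6)
Common monic factor: n - 1


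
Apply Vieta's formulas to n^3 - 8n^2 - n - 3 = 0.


Monic cubic n^3+bn^2+cn+d=0: sum=-b, pairwise sum=c, product=-d.
b=-8, c=-1, d=-3
r1+r2+r3 = 8
r1r2+r1r3+r2r3 = -1
r1r2r3 = 3


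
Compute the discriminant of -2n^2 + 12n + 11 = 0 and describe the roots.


D = b^2 - 4ac = (12)^2 - 4(-2)(11) = 144 + 88 = 232
Since D > 0: two distinct irrational roots


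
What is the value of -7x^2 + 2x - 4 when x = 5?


Using direct substitution:
  -7 * (5)^2 = -175
  2 * (5)^1 = 10
  constant: -4
Sum = -175 + 10 - 4 = -169


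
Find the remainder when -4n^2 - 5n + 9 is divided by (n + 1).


By the Remainder Theorem, the remainder equals p(-1):
  -4*(-1)^2 = -4
  -5*(-1)^1 = 5
  constant: 9
Sum: -4 + 5 + 9 = 10


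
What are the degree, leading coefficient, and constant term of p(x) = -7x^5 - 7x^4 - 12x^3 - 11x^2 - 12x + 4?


Highest power of x is 5, with coefficient -7. Constant term is 4.
Degree = 5, leading coefficient = -7, constant term = 4


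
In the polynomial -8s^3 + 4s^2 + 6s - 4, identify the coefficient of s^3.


Read off the coefficient of s^3: -8


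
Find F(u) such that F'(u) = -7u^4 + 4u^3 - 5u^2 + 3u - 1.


Reverse power rule on each term:
  ∫ -7u^4 du = -(7/5)u^5
  ∫ 4u^3 du = u^4
  ∫ -5u^2 du = -(5/3)u^3
  ∫ 3u du = (3/2)u^2
  ∫ -1 du = -u
F(u) = -(7/5)u^5 + u^4 - (5/3)u^3 + (3/2)u^2 - u + C


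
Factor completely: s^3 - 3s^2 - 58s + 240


Try integer roots (divisors of 240). s=6: p(6)=0.
Divide out (s - 6): quotient is s^2 + 3s - 40.
Factor the quadratic: (s - 5)(s + 8)
Result: (s - 6)(s - 5)(s + 8)


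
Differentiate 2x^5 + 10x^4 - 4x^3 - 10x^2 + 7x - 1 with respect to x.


Apply the power rule term by term:
  d/dx(2x^5) = 10x^4
  d/dx(10x^4) = 40x^3
  d/dx(-4x^3) = -12x^2
  d/dx(-10x^2) = -20x
  d/dx(7x) = 7
  d/dx(-1) = 0
p'(x) = 10x^4 + 40x^3 - 12x^2 - 20x + 7


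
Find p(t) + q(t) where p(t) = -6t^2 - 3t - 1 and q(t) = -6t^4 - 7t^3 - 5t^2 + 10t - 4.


Align terms by degree and add:
  -6t^2 - 3t - 1
  -6t^4 - 7t^3 - 5t^2 + 10t - 4
= -6t^4 - 7t^3 - 11t^2 + 7t - 5


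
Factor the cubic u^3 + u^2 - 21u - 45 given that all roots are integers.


Try integer roots (divisors of -45). u=-3: p(-3)=0.
Divide out (u + 3): quotient is u^2 - 2u - 15.
Factor the quadratic: (u + 3)(u - 5)
Result: (u + 3)(u + 3)(u - 5)


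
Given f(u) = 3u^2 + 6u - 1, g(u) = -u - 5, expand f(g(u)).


Substitute g(u) into f:
f(g(u)) = 3*(-u - 5)^2 + 6*(-u - 5) + (-1)
(-u - 5)^2 = u^2 + 10u + 25
Expand and combine: 3u^2 + 24u + 44


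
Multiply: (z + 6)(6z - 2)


Distribute each term of the first polynomial:
  (z)(6z - 2) = 6z^2 - 2z
  (6)(6z - 2) = 36z - 12
Sum: 6z^2 + 34z - 12


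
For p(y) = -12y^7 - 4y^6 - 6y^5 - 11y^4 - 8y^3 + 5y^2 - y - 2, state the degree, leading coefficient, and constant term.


Highest power of y is 7, with coefficient -12. Constant term is -2.
Degree = 7, leading coefficient = -12, constant term = -2


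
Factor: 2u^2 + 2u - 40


Roots satisfy r1 + r2 = -b/a = -1 and r1*r2 = c/a = -20.
So r1 = -5, r2 = 4.
2u^2 + 2u - 40 = 2(u - r1)(u - r2) = 2(u + 5)(u - 4)


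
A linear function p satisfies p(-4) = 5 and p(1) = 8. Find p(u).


p(u) = mu + b. Using p(-4)=5, p(1)=8:
m = (5 - 8)/(-4 - 1) = -3/-5 = 3/5
b = 5 - m*(-4) = 5 + 12/5 = 37/5
p(u) = (3/5)u + (37/5)


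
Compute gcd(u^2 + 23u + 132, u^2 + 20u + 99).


Factor each:
  u^2 + 23u + 132 = (u + 11)(u + 12)
  u^2 + 20u + 99 = (u + 11)(u + 9)
Common monic factor: u + 11


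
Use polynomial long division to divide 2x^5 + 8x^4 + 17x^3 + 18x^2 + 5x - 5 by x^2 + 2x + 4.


(2x^5 + 8x^4 + 17x^3 + 18x^2 + 5x - 5) / (x^2 + 2x + 4)
Step 1: 2x^3 * (x^2 + 2x + 4) = 2x^5 + 4x^4 + 8x^3; subtract.
Step 2: 4x^2 * (x^2 + 2x + 4) = 4x^4 + 8x^3 + 16x^2; subtract.
Step 3: x * (x^2 + 2x + 4) = x^3 + 2x^2 + 4x; subtract.
Step 4: 0 * (x^2 + 2x + 4) = 0; subtract.
Quotient: 2x^3 + 4x^2 + x, Remainder: x - 5


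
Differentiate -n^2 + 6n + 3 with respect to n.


Apply the power rule term by term:
  d/dn(-n^2) = -2n
  d/dn(6n) = 6
  d/dn(3) = 0
p'(n) = -2n + 6


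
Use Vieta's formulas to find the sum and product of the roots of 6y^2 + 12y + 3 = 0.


For ay^2+by+c=0: sum = -b/a, product = c/a.
a=6, b=12, c=3
Sum = -(12)/6 = -2
Product = (3)/6 = 1/2


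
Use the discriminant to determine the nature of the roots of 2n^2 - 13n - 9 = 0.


D = b^2 - 4ac = (-13)^2 - 4(2)(-9) = 169 + 72 = 241
Since D > 0: two distinct irrational roots


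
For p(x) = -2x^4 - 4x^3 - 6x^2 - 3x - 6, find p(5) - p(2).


p(5) = -1921
p(2) = -100
p(5) - p(2) = -1921 + 100 = -1821


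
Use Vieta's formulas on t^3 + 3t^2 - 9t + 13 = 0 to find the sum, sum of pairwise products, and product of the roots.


Monic cubic t^3+bt^2+ct+d=0: sum=-b, pairwise sum=c, product=-d.
b=3, c=-9, d=13
r1+r2+r3 = -3
r1r2+r1r3+r2r3 = -9
r1r2r3 = -13


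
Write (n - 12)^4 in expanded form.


Expand (n - 12)^4 by repeated multiplication:
  (n - 12)^2 = n^2 - 24n + 144
  (n - 12)^3 = n^3 - 36n^2 + 432n - 1728
= n^4 - 48n^3 + 864n^2 - 6912n + 20736


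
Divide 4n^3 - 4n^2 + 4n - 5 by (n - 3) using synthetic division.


Synthetic division with c = 3. Coefficients: 4, -4, 4, -5
Bring down 4.
  4 * 3 = 12; 12 - 4 = 8
  8 * 3 = 24; 24 + 4 = 28
  28 * 3 = 84; 84 - 5 = 79
Quotient: 4n^2 + 8n + 28, Remainder: 79


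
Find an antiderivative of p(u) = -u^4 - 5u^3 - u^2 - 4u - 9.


Reverse power rule on each term:
  ∫ -u^4 du = -(1/5)u^5
  ∫ -5u^3 du = -(5/4)u^4
  ∫ -u^2 du = -(1/3)u^3
  ∫ -4u du = -2u^2
  ∫ -9 du = -9u
F(u) = -(1/5)u^5 - (5/4)u^4 - (1/3)u^3 - 2u^2 - 9u + C


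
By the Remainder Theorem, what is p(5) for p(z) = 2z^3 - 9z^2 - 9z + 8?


By the Remainder Theorem, the remainder equals p(5):
  2*(5)^3 = 250
  -9*(5)^2 = -225
  -9*(5)^1 = -45
  constant: 8
Sum: 250 - 225 - 45 + 8 = -12


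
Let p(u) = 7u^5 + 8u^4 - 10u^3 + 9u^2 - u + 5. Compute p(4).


Using direct substitution:
  7 * (4)^5 = 7168
  8 * (4)^4 = 2048
  -10 * (4)^3 = -640
  9 * (4)^2 = 144
  -1 * (4)^1 = -4
  constant: 5
Sum = 7168 + 2048 - 640 + 144 - 4 + 5 = 8721


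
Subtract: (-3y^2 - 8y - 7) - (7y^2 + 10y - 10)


Distribute the minus sign:
  (-3y^2 - 8y - 7)
- (7y^2 + 10y - 10)
Negate second polynomial: -7y^2 - 10y + 10
Add: -10y^2 - 18y + 3


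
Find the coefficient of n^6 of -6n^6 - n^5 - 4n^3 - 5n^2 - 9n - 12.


Read off the coefficient of n^6: -6


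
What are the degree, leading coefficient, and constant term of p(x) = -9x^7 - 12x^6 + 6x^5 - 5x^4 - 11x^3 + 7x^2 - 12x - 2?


Highest power of x is 7, with coefficient -9. Constant term is -2.
Degree = 7, leading coefficient = -9, constant term = -2


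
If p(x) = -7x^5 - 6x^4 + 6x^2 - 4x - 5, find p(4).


Using direct substitution:
  -7 * (4)^5 = -7168
  -6 * (4)^4 = -1536
  0 * (4)^3 = 0
  6 * (4)^2 = 96
  -4 * (4)^1 = -16
  constant: -5
Sum = -7168 - 1536 + 0 + 96 - 16 - 5 = -8629


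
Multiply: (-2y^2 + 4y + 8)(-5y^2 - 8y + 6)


Distribute each term of the first polynomial:
  (-2y^2)(-5y^2 - 8y + 6) = 10y^4 + 16y^3 - 12y^2
  (4y)(-5y^2 - 8y + 6) = -20y^3 - 32y^2 + 24y
  (8)(-5y^2 - 8y + 6) = -40y^2 - 64y + 48
Sum: 10y^4 - 4y^3 - 84y^2 - 40y + 48


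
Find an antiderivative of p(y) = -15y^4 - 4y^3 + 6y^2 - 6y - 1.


Reverse power rule on each term:
  ∫ -15y^4 dy = -3y^5
  ∫ -4y^3 dy = -y^4
  ∫ 6y^2 dy = 2y^3
  ∫ -6y dy = -3y^2
  ∫ -1 dy = -y
F(y) = -3y^5 - y^4 + 2y^3 - 3y^2 - y + C


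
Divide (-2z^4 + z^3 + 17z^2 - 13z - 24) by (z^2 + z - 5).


(-2z^4 + z^3 + 17z^2 - 13z - 24) / (z^2 + z - 5)
Step 1: -2z^2 * (z^2 + z - 5) = -2z^4 - 2z^3 + 10z^2; subtract.
Step 2: 3z * (z^2 + z - 5) = 3z^3 + 3z^2 - 15z; subtract.
Step 3: 4 * (z^2 + z - 5) = 4z^2 + 4z - 20; subtract.
Quotient: -2z^2 + 3z + 4, Remainder: -2z - 4


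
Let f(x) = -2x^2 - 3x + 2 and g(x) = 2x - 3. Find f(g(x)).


Substitute g(x) into f:
f(g(x)) = -2*(2x - 3)^2 + (-3)*(2x - 3) + 2
(2x - 3)^2 = 4x^2 - 12x + 9
Expand and combine: -8x^2 + 18x - 7


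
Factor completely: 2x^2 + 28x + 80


Roots satisfy r1 + r2 = -b/a = -14 and r1*r2 = c/a = 40.
So r1 = -4, r2 = -10.
2x^2 + 28x + 80 = 2(x - r1)(x - r2) = 2(x + 4)(x + 10)


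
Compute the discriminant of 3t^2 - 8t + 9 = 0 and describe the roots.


D = b^2 - 4ac = (-8)^2 - 4(3)(9) = 64 - 108 = -44
Since D < 0: two complex conjugate roots (no real roots)


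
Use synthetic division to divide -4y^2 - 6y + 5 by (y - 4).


Synthetic division with c = 4. Coefficients: -4, -6, 5
Bring down -4.
  -4 * 4 = -16; -16 - 6 = -22
  -22 * 4 = -88; -88 + 5 = -83
Quotient: -4y - 22, Remainder: -83


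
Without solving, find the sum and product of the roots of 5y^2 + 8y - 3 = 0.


For ay^2+by+c=0: sum = -b/a, product = c/a.
a=5, b=8, c=-3
Sum = -(8)/5 = -8/5
Product = (-3)/5 = -3/5


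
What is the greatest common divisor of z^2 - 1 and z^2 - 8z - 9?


Factor each:
  z^2 - 1 = (z + 1)(z - 1)
  z^2 - 8z - 9 = (z + 1)(z - 9)
Common monic factor: z + 1


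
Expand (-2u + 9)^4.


Expand (-2u + 9)^4 by repeated multiplication:
  (-2u + 9)^2 = 4u^2 - 36u + 81
  (-2u + 9)^3 = -8u^3 + 108u^2 - 486u + 729
= 16u^4 - 288u^3 + 1944u^2 - 5832u + 6561


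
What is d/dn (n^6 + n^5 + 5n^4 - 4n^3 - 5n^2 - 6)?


Apply the power rule term by term:
  d/dn(n^6) = 6n^5
  d/dn(n^5) = 5n^4
  d/dn(5n^4) = 20n^3
  d/dn(-4n^3) = -12n^2
  d/dn(-5n^2) = -10n
  d/dn(-6) = 0
p'(n) = 6n^5 + 5n^4 + 20n^3 - 12n^2 - 10n


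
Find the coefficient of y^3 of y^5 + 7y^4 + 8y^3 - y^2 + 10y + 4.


Read off the coefficient of y^3: 8


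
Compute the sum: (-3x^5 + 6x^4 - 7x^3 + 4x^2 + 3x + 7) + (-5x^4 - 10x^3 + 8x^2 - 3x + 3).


Align terms by degree and add:
  -3x^5 + 6x^4 - 7x^3 + 4x^2 + 3x + 7
  -5x^4 - 10x^3 + 8x^2 - 3x + 3
= -3x^5 + x^4 - 17x^3 + 12x^2 + 10


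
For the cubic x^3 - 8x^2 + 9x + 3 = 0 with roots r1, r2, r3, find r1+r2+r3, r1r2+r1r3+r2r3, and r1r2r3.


Monic cubic x^3+bx^2+cx+d=0: sum=-b, pairwise sum=c, product=-d.
b=-8, c=9, d=3
r1+r2+r3 = 8
r1r2+r1r3+r2r3 = 9
r1r2r3 = -3


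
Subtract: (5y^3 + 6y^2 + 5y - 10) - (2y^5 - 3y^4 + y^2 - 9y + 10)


Distribute the minus sign:
  (5y^3 + 6y^2 + 5y - 10)
- (2y^5 - 3y^4 + y^2 - 9y + 10)
Negate second polynomial: -2y^5 + 3y^4 - y^2 + 9y - 10
Add: -2y^5 + 3y^4 + 5y^3 + 5y^2 + 14y - 20


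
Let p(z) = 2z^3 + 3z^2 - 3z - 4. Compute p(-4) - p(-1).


p(-4) = -72
p(-1) = 0
p(-4) - p(-1) = -72 = -72


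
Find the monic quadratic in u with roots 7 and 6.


p(u) = (u - 7)(u - 6)
Expand: u^2 - 13u + 42


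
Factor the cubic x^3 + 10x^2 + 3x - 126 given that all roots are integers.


Try integer roots (divisors of -126). x=3: p(3)=0.
Divide out (x - 3): quotient is x^2 + 13x + 42.
Factor the quadratic: (x + 7)(x + 6)
Result: (x - 3)(x + 7)(x + 6)


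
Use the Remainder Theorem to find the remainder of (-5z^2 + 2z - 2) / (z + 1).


By the Remainder Theorem, the remainder equals p(-1):
  -5*(-1)^2 = -5
  2*(-1)^1 = -2
  constant: -2
Sum: -5 - 2 - 2 = -9


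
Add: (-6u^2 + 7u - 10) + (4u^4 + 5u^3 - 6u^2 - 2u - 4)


Align terms by degree and add:
  -6u^2 + 7u - 10
+ 4u^4 + 5u^3 - 6u^2 - 2u - 4
= 4u^4 + 5u^3 - 12u^2 + 5u - 14


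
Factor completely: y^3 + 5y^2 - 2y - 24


Try integer roots (divisors of -24). y=-4: p(-4)=0.
Divide out (y + 4): quotient is y^2 + y - 6.
Factor the quadratic: (y + 3)(y - 2)
Result: (y + 4)(y + 3)(y - 2)


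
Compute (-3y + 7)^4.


Expand (-3y + 7)^4 by repeated multiplication:
  (-3y + 7)^2 = 9y^2 - 42y + 49
  (-3y + 7)^3 = -27y^3 + 189y^2 - 441y + 343
= 81y^4 - 756y^3 + 2646y^2 - 4116y + 2401
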